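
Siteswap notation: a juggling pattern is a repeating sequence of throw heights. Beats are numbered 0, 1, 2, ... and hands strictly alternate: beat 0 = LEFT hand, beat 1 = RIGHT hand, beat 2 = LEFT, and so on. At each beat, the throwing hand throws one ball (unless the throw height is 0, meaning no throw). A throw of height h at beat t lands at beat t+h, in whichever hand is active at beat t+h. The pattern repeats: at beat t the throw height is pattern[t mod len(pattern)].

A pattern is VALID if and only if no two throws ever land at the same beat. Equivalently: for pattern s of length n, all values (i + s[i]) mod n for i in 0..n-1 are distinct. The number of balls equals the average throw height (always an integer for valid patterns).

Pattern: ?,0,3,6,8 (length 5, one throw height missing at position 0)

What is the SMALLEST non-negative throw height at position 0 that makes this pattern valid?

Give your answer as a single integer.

i=0: s[i]=? (unknown)
i=1: (1 + 0) mod 5 = 1
i=2: (2 + 3) mod 5 = 0
i=3: (3 + 6) mod 5 = 4
i=4: (4 + 8) mod 5 = 2
Known residues: [0, 1, 2, 4]; need a permutation of 0..4, so missing residue r = 3
Need (0 + s) mod 5 = 3; smallest s = (3 - 0) mod 5 = 3

Answer: 3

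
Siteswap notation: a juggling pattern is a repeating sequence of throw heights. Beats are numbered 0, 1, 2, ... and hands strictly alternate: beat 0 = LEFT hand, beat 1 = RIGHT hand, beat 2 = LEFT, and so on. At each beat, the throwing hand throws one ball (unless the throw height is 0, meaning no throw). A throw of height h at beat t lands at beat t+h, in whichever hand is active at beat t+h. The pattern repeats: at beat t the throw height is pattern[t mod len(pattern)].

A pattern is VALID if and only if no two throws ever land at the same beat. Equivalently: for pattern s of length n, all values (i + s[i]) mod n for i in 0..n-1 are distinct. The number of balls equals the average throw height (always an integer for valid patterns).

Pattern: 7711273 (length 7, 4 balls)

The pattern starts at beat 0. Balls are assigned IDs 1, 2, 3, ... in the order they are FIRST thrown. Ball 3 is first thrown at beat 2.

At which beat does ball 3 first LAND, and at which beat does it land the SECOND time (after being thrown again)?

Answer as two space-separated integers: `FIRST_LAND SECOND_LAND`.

Beat 0 (L): throw ball1 h=7 -> lands@7:R; in-air after throw: [b1@7:R]
Beat 1 (R): throw ball2 h=7 -> lands@8:L; in-air after throw: [b1@7:R b2@8:L]
Beat 2 (L): throw ball3 h=1 -> lands@3:R; in-air after throw: [b3@3:R b1@7:R b2@8:L]
Beat 3 (R): throw ball3 h=1 -> lands@4:L; in-air after throw: [b3@4:L b1@7:R b2@8:L]
Beat 4 (L): throw ball3 h=2 -> lands@6:L; in-air after throw: [b3@6:L b1@7:R b2@8:L]
Ball 3: thrown@2 h=1 -> first land @3; rethrown@3 h=1 -> second land @4

Answer: 3 4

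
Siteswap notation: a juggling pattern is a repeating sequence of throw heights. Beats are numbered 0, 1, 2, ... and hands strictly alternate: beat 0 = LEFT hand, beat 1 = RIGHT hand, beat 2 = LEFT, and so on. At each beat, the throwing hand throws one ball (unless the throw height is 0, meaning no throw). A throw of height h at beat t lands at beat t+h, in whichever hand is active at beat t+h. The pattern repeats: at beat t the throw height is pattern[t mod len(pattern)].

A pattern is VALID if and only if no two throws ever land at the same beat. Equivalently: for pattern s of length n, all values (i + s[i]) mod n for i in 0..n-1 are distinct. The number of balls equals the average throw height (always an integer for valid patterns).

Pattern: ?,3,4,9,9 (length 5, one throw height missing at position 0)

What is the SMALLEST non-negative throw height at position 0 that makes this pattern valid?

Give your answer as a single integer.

Answer: 0

Derivation:
i=0: s[i]=? (unknown)
i=1: (1 + 3) mod 5 = 4
i=2: (2 + 4) mod 5 = 1
i=3: (3 + 9) mod 5 = 2
i=4: (4 + 9) mod 5 = 3
Known residues: [1, 2, 3, 4]; need a permutation of 0..4, so missing residue r = 0
Need (0 + s) mod 5 = 0; smallest s = (0 - 0) mod 5 = 0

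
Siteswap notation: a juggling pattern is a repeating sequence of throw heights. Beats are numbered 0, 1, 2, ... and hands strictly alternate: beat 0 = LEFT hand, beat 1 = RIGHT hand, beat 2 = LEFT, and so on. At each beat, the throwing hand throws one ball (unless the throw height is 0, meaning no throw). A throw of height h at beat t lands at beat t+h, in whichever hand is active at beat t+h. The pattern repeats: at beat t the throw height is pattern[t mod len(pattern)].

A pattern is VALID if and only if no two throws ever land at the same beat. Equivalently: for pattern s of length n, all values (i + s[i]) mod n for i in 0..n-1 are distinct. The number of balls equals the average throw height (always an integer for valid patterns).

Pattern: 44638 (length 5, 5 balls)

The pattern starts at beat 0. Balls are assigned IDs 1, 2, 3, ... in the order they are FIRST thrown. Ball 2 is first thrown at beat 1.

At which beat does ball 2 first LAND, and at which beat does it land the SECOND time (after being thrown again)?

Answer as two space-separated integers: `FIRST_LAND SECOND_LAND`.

Beat 0 (L): throw ball1 h=4 -> lands@4:L; in-air after throw: [b1@4:L]
Beat 1 (R): throw ball2 h=4 -> lands@5:R; in-air after throw: [b1@4:L b2@5:R]
Beat 2 (L): throw ball3 h=6 -> lands@8:L; in-air after throw: [b1@4:L b2@5:R b3@8:L]
Beat 3 (R): throw ball4 h=3 -> lands@6:L; in-air after throw: [b1@4:L b2@5:R b4@6:L b3@8:L]
Beat 4 (L): throw ball1 h=8 -> lands@12:L; in-air after throw: [b2@5:R b4@6:L b3@8:L b1@12:L]
Beat 5 (R): throw ball2 h=4 -> lands@9:R; in-air after throw: [b4@6:L b3@8:L b2@9:R b1@12:L]
Beat 6 (L): throw ball4 h=4 -> lands@10:L; in-air after throw: [b3@8:L b2@9:R b4@10:L b1@12:L]
Beat 7 (R): throw ball5 h=6 -> lands@13:R; in-air after throw: [b3@8:L b2@9:R b4@10:L b1@12:L b5@13:R]
Beat 8 (L): throw ball3 h=3 -> lands@11:R; in-air after throw: [b2@9:R b4@10:L b3@11:R b1@12:L b5@13:R]
Beat 9 (R): throw ball2 h=8 -> lands@17:R; in-air after throw: [b4@10:L b3@11:R b1@12:L b5@13:R b2@17:R]
Ball 2: thrown@1 h=4 -> first land @5; rethrown@5 h=4 -> second land @9

Answer: 5 9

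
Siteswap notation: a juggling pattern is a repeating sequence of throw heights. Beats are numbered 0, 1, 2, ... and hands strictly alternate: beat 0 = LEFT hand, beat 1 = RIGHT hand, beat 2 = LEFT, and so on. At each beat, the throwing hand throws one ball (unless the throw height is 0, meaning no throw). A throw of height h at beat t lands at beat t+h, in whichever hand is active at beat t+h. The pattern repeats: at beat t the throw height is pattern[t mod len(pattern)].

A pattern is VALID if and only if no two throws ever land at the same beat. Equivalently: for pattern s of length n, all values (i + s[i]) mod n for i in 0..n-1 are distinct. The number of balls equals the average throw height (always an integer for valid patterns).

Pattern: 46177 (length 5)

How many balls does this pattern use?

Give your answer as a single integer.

Pattern = [4, 6, 1, 7, 7], length n = 5
  position 0: throw height = 4, running sum = 4
  position 1: throw height = 6, running sum = 10
  position 2: throw height = 1, running sum = 11
  position 3: throw height = 7, running sum = 18
  position 4: throw height = 7, running sum = 25
Total sum = 25; balls = sum / n = 25 / 5 = 5

Answer: 5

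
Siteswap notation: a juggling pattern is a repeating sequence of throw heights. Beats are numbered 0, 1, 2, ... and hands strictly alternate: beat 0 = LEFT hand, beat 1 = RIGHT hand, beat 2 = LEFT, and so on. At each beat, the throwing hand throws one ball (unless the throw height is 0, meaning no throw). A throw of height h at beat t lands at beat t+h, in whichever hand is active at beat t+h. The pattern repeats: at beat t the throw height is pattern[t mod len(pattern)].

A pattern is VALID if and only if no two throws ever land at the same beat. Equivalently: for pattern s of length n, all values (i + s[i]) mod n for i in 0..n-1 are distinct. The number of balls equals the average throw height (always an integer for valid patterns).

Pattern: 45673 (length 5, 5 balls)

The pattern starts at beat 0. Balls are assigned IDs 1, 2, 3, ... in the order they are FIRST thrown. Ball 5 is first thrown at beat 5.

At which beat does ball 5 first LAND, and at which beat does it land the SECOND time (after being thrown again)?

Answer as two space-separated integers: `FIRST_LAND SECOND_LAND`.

Answer: 9 12

Derivation:
Beat 0 (L): throw ball1 h=4 -> lands@4:L; in-air after throw: [b1@4:L]
Beat 1 (R): throw ball2 h=5 -> lands@6:L; in-air after throw: [b1@4:L b2@6:L]
Beat 2 (L): throw ball3 h=6 -> lands@8:L; in-air after throw: [b1@4:L b2@6:L b3@8:L]
Beat 3 (R): throw ball4 h=7 -> lands@10:L; in-air after throw: [b1@4:L b2@6:L b3@8:L b4@10:L]
Beat 4 (L): throw ball1 h=3 -> lands@7:R; in-air after throw: [b2@6:L b1@7:R b3@8:L b4@10:L]
Beat 5 (R): throw ball5 h=4 -> lands@9:R; in-air after throw: [b2@6:L b1@7:R b3@8:L b5@9:R b4@10:L]
Beat 6 (L): throw ball2 h=5 -> lands@11:R; in-air after throw: [b1@7:R b3@8:L b5@9:R b4@10:L b2@11:R]
Beat 7 (R): throw ball1 h=6 -> lands@13:R; in-air after throw: [b3@8:L b5@9:R b4@10:L b2@11:R b1@13:R]
Beat 8 (L): throw ball3 h=7 -> lands@15:R; in-air after throw: [b5@9:R b4@10:L b2@11:R b1@13:R b3@15:R]
Beat 9 (R): throw ball5 h=3 -> lands@12:L; in-air after throw: [b4@10:L b2@11:R b5@12:L b1@13:R b3@15:R]
Beat 10 (L): throw ball4 h=4 -> lands@14:L; in-air after throw: [b2@11:R b5@12:L b1@13:R b4@14:L b3@15:R]
Beat 11 (R): throw ball2 h=5 -> lands@16:L; in-air after throw: [b5@12:L b1@13:R b4@14:L b3@15:R b2@16:L]
Beat 12 (L): throw ball5 h=6 -> lands@18:L; in-air after throw: [b1@13:R b4@14:L b3@15:R b2@16:L b5@18:L]
Ball 5: thrown@5 h=4 -> first land @9; rethrown@9 h=3 -> second land @12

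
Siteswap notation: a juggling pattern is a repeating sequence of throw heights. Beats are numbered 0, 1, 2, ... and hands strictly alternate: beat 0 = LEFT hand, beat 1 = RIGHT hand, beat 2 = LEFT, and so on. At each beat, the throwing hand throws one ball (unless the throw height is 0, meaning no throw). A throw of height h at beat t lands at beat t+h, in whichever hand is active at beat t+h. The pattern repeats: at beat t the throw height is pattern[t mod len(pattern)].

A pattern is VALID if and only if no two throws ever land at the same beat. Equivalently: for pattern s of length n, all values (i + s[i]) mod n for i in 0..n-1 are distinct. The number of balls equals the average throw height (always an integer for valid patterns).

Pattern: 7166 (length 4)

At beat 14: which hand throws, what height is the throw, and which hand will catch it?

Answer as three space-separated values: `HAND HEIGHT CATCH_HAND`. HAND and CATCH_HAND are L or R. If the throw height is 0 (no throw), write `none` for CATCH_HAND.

Answer: L 6 L

Derivation:
Beat 14: 14 mod 2 = 0, so hand = L
Throw height = pattern[14 mod 4] = pattern[2] = 6
Lands at beat 14+6=20, 20 mod 2 = 0, so catch hand = L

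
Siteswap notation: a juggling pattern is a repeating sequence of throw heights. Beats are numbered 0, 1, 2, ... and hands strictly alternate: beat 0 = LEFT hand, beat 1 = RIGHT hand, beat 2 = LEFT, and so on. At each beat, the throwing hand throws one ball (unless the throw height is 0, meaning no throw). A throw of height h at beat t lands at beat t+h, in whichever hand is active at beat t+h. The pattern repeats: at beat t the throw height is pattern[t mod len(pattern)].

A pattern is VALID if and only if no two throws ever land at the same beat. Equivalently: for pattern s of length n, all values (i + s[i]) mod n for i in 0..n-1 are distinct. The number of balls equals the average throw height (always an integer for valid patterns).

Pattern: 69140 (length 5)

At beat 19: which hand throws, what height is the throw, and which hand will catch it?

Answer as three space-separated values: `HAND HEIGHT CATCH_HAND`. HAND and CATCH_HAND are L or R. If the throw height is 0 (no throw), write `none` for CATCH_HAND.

Beat 19: 19 mod 2 = 1, so hand = R
Throw height = pattern[19 mod 5] = pattern[4] = 0

Answer: R 0 none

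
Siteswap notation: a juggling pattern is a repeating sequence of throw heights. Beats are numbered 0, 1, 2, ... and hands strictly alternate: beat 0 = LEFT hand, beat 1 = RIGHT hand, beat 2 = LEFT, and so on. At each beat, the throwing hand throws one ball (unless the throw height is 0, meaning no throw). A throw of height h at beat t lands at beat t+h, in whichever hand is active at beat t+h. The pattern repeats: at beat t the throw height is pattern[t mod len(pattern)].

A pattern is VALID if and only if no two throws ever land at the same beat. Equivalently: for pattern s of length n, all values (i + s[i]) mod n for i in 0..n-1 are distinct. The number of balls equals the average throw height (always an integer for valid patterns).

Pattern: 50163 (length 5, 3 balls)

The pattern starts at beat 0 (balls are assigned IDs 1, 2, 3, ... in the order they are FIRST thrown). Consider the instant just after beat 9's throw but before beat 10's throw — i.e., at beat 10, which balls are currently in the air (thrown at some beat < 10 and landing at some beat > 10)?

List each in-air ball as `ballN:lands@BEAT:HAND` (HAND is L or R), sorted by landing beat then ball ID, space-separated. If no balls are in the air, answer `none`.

Answer: ball2:lands@12:L ball3:lands@14:L

Derivation:
Beat 0 (L): throw ball1 h=5 -> lands@5:R; in-air after throw: [b1@5:R]
Beat 2 (L): throw ball2 h=1 -> lands@3:R; in-air after throw: [b2@3:R b1@5:R]
Beat 3 (R): throw ball2 h=6 -> lands@9:R; in-air after throw: [b1@5:R b2@9:R]
Beat 4 (L): throw ball3 h=3 -> lands@7:R; in-air after throw: [b1@5:R b3@7:R b2@9:R]
Beat 5 (R): throw ball1 h=5 -> lands@10:L; in-air after throw: [b3@7:R b2@9:R b1@10:L]
Beat 7 (R): throw ball3 h=1 -> lands@8:L; in-air after throw: [b3@8:L b2@9:R b1@10:L]
Beat 8 (L): throw ball3 h=6 -> lands@14:L; in-air after throw: [b2@9:R b1@10:L b3@14:L]
Beat 9 (R): throw ball2 h=3 -> lands@12:L; in-air after throw: [b1@10:L b2@12:L b3@14:L]
Beat 10 (L): throw ball1 h=5 -> lands@15:R; in-air after throw: [b2@12:L b3@14:L b1@15:R]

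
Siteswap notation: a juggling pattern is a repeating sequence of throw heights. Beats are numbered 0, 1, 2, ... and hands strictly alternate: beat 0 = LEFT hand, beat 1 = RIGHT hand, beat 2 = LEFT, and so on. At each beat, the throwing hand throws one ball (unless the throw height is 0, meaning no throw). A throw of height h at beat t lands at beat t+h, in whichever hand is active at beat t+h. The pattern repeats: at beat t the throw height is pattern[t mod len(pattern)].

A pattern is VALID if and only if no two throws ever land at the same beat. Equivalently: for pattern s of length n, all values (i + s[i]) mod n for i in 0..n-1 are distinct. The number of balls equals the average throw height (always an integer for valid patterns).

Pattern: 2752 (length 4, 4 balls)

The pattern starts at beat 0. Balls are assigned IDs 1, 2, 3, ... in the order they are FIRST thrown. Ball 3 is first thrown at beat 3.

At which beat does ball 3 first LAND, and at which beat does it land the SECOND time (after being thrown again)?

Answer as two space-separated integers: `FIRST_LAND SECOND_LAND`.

Beat 0 (L): throw ball1 h=2 -> lands@2:L; in-air after throw: [b1@2:L]
Beat 1 (R): throw ball2 h=7 -> lands@8:L; in-air after throw: [b1@2:L b2@8:L]
Beat 2 (L): throw ball1 h=5 -> lands@7:R; in-air after throw: [b1@7:R b2@8:L]
Beat 3 (R): throw ball3 h=2 -> lands@5:R; in-air after throw: [b3@5:R b1@7:R b2@8:L]
Beat 4 (L): throw ball4 h=2 -> lands@6:L; in-air after throw: [b3@5:R b4@6:L b1@7:R b2@8:L]
Beat 5 (R): throw ball3 h=7 -> lands@12:L; in-air after throw: [b4@6:L b1@7:R b2@8:L b3@12:L]
Beat 6 (L): throw ball4 h=5 -> lands@11:R; in-air after throw: [b1@7:R b2@8:L b4@11:R b3@12:L]
Beat 7 (R): throw ball1 h=2 -> lands@9:R; in-air after throw: [b2@8:L b1@9:R b4@11:R b3@12:L]
Beat 8 (L): throw ball2 h=2 -> lands@10:L; in-air after throw: [b1@9:R b2@10:L b4@11:R b3@12:L]
Beat 9 (R): throw ball1 h=7 -> lands@16:L; in-air after throw: [b2@10:L b4@11:R b3@12:L b1@16:L]
Beat 10 (L): throw ball2 h=5 -> lands@15:R; in-air after throw: [b4@11:R b3@12:L b2@15:R b1@16:L]
Beat 11 (R): throw ball4 h=2 -> lands@13:R; in-air after throw: [b3@12:L b4@13:R b2@15:R b1@16:L]
Beat 12 (L): throw ball3 h=2 -> lands@14:L; in-air after throw: [b4@13:R b3@14:L b2@15:R b1@16:L]
Ball 3: thrown@3 h=2 -> first land @5; rethrown@5 h=7 -> second land @12

Answer: 5 12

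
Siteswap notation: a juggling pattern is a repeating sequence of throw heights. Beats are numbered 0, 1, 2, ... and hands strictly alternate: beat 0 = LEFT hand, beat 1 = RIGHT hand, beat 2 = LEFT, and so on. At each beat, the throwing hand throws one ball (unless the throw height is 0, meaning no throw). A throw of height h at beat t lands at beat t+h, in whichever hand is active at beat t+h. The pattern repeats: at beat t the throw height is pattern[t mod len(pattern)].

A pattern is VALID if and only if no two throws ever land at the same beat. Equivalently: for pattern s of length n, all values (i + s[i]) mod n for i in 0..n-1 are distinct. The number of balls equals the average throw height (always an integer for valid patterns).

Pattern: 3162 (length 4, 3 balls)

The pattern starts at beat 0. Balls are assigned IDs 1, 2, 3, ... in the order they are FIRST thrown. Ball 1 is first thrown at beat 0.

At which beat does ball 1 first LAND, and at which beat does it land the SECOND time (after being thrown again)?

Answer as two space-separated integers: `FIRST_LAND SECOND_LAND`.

Beat 0 (L): throw ball1 h=3 -> lands@3:R; in-air after throw: [b1@3:R]
Beat 1 (R): throw ball2 h=1 -> lands@2:L; in-air after throw: [b2@2:L b1@3:R]
Beat 2 (L): throw ball2 h=6 -> lands@8:L; in-air after throw: [b1@3:R b2@8:L]
Beat 3 (R): throw ball1 h=2 -> lands@5:R; in-air after throw: [b1@5:R b2@8:L]
Beat 4 (L): throw ball3 h=3 -> lands@7:R; in-air after throw: [b1@5:R b3@7:R b2@8:L]
Beat 5 (R): throw ball1 h=1 -> lands@6:L; in-air after throw: [b1@6:L b3@7:R b2@8:L]
Ball 1: thrown@0 h=3 -> first land @3; rethrown@3 h=2 -> second land @5

Answer: 3 5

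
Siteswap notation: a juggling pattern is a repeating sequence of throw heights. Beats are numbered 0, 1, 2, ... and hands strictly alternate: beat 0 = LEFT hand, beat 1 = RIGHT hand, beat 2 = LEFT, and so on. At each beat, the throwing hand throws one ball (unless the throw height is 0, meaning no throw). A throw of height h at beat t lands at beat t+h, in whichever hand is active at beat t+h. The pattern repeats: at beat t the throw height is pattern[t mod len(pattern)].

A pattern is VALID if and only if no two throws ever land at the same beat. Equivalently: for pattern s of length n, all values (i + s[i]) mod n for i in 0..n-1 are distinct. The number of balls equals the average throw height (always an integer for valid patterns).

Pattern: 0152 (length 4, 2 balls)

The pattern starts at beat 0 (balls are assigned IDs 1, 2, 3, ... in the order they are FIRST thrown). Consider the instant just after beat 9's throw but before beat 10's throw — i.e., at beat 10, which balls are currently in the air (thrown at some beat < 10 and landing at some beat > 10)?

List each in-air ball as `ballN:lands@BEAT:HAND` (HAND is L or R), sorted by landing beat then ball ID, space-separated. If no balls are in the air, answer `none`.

Answer: ball2:lands@11:R

Derivation:
Beat 1 (R): throw ball1 h=1 -> lands@2:L; in-air after throw: [b1@2:L]
Beat 2 (L): throw ball1 h=5 -> lands@7:R; in-air after throw: [b1@7:R]
Beat 3 (R): throw ball2 h=2 -> lands@5:R; in-air after throw: [b2@5:R b1@7:R]
Beat 5 (R): throw ball2 h=1 -> lands@6:L; in-air after throw: [b2@6:L b1@7:R]
Beat 6 (L): throw ball2 h=5 -> lands@11:R; in-air after throw: [b1@7:R b2@11:R]
Beat 7 (R): throw ball1 h=2 -> lands@9:R; in-air after throw: [b1@9:R b2@11:R]
Beat 9 (R): throw ball1 h=1 -> lands@10:L; in-air after throw: [b1@10:L b2@11:R]
Beat 10 (L): throw ball1 h=5 -> lands@15:R; in-air after throw: [b2@11:R b1@15:R]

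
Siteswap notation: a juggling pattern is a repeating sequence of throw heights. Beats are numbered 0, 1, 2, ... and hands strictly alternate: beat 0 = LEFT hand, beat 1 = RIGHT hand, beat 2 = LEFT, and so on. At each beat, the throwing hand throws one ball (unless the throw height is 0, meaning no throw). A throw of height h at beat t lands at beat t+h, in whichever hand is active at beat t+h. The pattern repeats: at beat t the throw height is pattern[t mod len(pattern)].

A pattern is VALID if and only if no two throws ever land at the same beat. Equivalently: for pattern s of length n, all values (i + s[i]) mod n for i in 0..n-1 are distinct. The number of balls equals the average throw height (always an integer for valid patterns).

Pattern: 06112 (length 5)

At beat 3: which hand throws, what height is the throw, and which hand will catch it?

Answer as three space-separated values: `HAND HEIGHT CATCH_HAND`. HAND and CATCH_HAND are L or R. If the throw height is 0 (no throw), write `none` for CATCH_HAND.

Beat 3: 3 mod 2 = 1, so hand = R
Throw height = pattern[3 mod 5] = pattern[3] = 1
Lands at beat 3+1=4, 4 mod 2 = 0, so catch hand = L

Answer: R 1 L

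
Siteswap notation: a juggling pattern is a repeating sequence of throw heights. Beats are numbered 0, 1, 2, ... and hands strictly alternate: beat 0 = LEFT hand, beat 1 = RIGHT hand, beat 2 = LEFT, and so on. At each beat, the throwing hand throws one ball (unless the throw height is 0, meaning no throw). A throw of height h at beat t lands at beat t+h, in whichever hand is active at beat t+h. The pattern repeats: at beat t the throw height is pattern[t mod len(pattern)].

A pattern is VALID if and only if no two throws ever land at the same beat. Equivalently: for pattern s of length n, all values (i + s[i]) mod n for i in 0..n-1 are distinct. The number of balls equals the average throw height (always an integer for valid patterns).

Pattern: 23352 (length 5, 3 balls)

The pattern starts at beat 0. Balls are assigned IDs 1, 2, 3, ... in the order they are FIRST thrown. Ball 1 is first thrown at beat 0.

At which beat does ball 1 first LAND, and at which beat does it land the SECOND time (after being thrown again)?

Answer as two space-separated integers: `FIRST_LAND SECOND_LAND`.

Answer: 2 5

Derivation:
Beat 0 (L): throw ball1 h=2 -> lands@2:L; in-air after throw: [b1@2:L]
Beat 1 (R): throw ball2 h=3 -> lands@4:L; in-air after throw: [b1@2:L b2@4:L]
Beat 2 (L): throw ball1 h=3 -> lands@5:R; in-air after throw: [b2@4:L b1@5:R]
Beat 3 (R): throw ball3 h=5 -> lands@8:L; in-air after throw: [b2@4:L b1@5:R b3@8:L]
Beat 4 (L): throw ball2 h=2 -> lands@6:L; in-air after throw: [b1@5:R b2@6:L b3@8:L]
Beat 5 (R): throw ball1 h=2 -> lands@7:R; in-air after throw: [b2@6:L b1@7:R b3@8:L]
Ball 1: thrown@0 h=2 -> first land @2; rethrown@2 h=3 -> second land @5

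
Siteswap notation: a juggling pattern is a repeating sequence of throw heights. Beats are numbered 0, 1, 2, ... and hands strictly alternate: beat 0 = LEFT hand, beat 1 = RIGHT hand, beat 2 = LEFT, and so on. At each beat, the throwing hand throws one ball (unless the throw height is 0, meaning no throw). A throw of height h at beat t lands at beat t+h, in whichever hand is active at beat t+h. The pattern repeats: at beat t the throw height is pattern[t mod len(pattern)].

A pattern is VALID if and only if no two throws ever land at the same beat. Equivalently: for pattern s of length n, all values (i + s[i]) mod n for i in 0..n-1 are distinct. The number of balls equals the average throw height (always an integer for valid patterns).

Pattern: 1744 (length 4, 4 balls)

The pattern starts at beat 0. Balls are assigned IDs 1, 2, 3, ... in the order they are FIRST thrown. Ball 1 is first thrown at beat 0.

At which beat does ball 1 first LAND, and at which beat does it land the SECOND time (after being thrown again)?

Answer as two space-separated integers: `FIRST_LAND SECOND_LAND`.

Beat 0 (L): throw ball1 h=1 -> lands@1:R; in-air after throw: [b1@1:R]
Beat 1 (R): throw ball1 h=7 -> lands@8:L; in-air after throw: [b1@8:L]
Beat 2 (L): throw ball2 h=4 -> lands@6:L; in-air after throw: [b2@6:L b1@8:L]
Beat 3 (R): throw ball3 h=4 -> lands@7:R; in-air after throw: [b2@6:L b3@7:R b1@8:L]
Beat 4 (L): throw ball4 h=1 -> lands@5:R; in-air after throw: [b4@5:R b2@6:L b3@7:R b1@8:L]
Beat 5 (R): throw ball4 h=7 -> lands@12:L; in-air after throw: [b2@6:L b3@7:R b1@8:L b4@12:L]
Beat 6 (L): throw ball2 h=4 -> lands@10:L; in-air after throw: [b3@7:R b1@8:L b2@10:L b4@12:L]
Beat 7 (R): throw ball3 h=4 -> lands@11:R; in-air after throw: [b1@8:L b2@10:L b3@11:R b4@12:L]
Beat 8 (L): throw ball1 h=1 -> lands@9:R; in-air after throw: [b1@9:R b2@10:L b3@11:R b4@12:L]
Ball 1: thrown@0 h=1 -> first land @1; rethrown@1 h=7 -> second land @8

Answer: 1 8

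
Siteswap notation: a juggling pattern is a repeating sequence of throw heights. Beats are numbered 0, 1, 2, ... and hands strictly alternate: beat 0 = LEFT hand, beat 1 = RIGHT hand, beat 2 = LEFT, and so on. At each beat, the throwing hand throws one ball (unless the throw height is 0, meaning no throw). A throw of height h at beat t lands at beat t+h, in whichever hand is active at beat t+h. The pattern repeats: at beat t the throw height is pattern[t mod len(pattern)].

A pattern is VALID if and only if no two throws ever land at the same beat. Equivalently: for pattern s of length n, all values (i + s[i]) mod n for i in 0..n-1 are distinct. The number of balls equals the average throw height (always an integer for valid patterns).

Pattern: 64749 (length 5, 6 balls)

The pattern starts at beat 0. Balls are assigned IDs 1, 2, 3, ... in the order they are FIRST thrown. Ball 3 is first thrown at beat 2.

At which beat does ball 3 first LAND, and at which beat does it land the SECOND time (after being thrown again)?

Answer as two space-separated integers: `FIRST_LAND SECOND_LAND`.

Answer: 9 18

Derivation:
Beat 0 (L): throw ball1 h=6 -> lands@6:L; in-air after throw: [b1@6:L]
Beat 1 (R): throw ball2 h=4 -> lands@5:R; in-air after throw: [b2@5:R b1@6:L]
Beat 2 (L): throw ball3 h=7 -> lands@9:R; in-air after throw: [b2@5:R b1@6:L b3@9:R]
Beat 3 (R): throw ball4 h=4 -> lands@7:R; in-air after throw: [b2@5:R b1@6:L b4@7:R b3@9:R]
Beat 4 (L): throw ball5 h=9 -> lands@13:R; in-air after throw: [b2@5:R b1@6:L b4@7:R b3@9:R b5@13:R]
Beat 5 (R): throw ball2 h=6 -> lands@11:R; in-air after throw: [b1@6:L b4@7:R b3@9:R b2@11:R b5@13:R]
Beat 6 (L): throw ball1 h=4 -> lands@10:L; in-air after throw: [b4@7:R b3@9:R b1@10:L b2@11:R b5@13:R]
Beat 7 (R): throw ball4 h=7 -> lands@14:L; in-air after throw: [b3@9:R b1@10:L b2@11:R b5@13:R b4@14:L]
Beat 8 (L): throw ball6 h=4 -> lands@12:L; in-air after throw: [b3@9:R b1@10:L b2@11:R b6@12:L b5@13:R b4@14:L]
Beat 9 (R): throw ball3 h=9 -> lands@18:L; in-air after throw: [b1@10:L b2@11:R b6@12:L b5@13:R b4@14:L b3@18:L]
Beat 10 (L): throw ball1 h=6 -> lands@16:L; in-air after throw: [b2@11:R b6@12:L b5@13:R b4@14:L b1@16:L b3@18:L]
Beat 11 (R): throw ball2 h=4 -> lands@15:R; in-air after throw: [b6@12:L b5@13:R b4@14:L b2@15:R b1@16:L b3@18:L]
Beat 12 (L): throw ball6 h=7 -> lands@19:R; in-air after throw: [b5@13:R b4@14:L b2@15:R b1@16:L b3@18:L b6@19:R]
Beat 13 (R): throw ball5 h=4 -> lands@17:R; in-air after throw: [b4@14:L b2@15:R b1@16:L b5@17:R b3@18:L b6@19:R]
Beat 14 (L): throw ball4 h=9 -> lands@23:R; in-air after throw: [b2@15:R b1@16:L b5@17:R b3@18:L b6@19:R b4@23:R]
Beat 15 (R): throw ball2 h=6 -> lands@21:R; in-air after throw: [b1@16:L b5@17:R b3@18:L b6@19:R b2@21:R b4@23:R]
Beat 16 (L): throw ball1 h=4 -> lands@20:L; in-air after throw: [b5@17:R b3@18:L b6@19:R b1@20:L b2@21:R b4@23:R]
Beat 17 (R): throw ball5 h=7 -> lands@24:L; in-air after throw: [b3@18:L b6@19:R b1@20:L b2@21:R b4@23:R b5@24:L]
Beat 18 (L): throw ball3 h=4 -> lands@22:L; in-air after throw: [b6@19:R b1@20:L b2@21:R b3@22:L b4@23:R b5@24:L]
Ball 3: thrown@2 h=7 -> first land @9; rethrown@9 h=9 -> second land @18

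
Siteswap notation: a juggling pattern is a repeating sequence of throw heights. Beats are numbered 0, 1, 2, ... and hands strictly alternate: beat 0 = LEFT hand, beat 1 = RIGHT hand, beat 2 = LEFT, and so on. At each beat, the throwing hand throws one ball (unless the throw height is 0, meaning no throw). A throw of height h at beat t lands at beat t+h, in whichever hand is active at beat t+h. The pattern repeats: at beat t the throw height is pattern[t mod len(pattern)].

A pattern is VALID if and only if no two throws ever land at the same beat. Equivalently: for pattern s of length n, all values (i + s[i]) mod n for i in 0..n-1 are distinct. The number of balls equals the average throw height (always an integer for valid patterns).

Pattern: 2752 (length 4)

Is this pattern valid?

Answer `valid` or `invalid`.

i=0: (i + s[i]) mod n = (0 + 2) mod 4 = 2
i=1: (i + s[i]) mod n = (1 + 7) mod 4 = 0
i=2: (i + s[i]) mod n = (2 + 5) mod 4 = 3
i=3: (i + s[i]) mod n = (3 + 2) mod 4 = 1
Residues: [2, 0, 3, 1], distinct: True

Answer: valid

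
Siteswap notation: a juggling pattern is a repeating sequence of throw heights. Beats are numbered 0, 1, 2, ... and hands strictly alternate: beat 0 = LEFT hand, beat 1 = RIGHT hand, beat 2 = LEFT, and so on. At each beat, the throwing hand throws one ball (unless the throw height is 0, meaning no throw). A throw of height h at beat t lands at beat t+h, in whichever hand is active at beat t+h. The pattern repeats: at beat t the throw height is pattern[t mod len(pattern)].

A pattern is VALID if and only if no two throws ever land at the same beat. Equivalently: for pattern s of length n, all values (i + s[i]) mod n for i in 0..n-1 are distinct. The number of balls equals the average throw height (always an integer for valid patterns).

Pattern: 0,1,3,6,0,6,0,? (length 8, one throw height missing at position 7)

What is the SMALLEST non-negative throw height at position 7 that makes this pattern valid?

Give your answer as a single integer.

Answer: 0

Derivation:
i=0: (0 + 0) mod 8 = 0
i=1: (1 + 1) mod 8 = 2
i=2: (2 + 3) mod 8 = 5
i=3: (3 + 6) mod 8 = 1
i=4: (4 + 0) mod 8 = 4
i=5: (5 + 6) mod 8 = 3
i=6: (6 + 0) mod 8 = 6
i=7: s[i]=? (unknown)
Known residues: [0, 1, 2, 3, 4, 5, 6]; need a permutation of 0..7, so missing residue r = 7
Need (7 + s) mod 8 = 7; smallest s = (7 - 7) mod 8 = 0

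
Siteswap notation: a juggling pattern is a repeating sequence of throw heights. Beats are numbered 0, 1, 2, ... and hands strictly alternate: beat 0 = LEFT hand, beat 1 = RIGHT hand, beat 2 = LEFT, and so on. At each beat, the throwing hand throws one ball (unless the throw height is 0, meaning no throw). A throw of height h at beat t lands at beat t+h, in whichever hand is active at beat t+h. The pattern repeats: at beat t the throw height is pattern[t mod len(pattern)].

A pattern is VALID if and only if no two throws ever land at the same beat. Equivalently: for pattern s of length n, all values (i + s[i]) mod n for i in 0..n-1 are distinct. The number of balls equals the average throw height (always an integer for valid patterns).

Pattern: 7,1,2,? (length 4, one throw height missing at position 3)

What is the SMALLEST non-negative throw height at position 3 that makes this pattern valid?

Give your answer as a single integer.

i=0: (0 + 7) mod 4 = 3
i=1: (1 + 1) mod 4 = 2
i=2: (2 + 2) mod 4 = 0
i=3: s[i]=? (unknown)
Known residues: [0, 2, 3]; need a permutation of 0..3, so missing residue r = 1
Need (3 + s) mod 4 = 1; smallest s = (1 - 3) mod 4 = 2

Answer: 2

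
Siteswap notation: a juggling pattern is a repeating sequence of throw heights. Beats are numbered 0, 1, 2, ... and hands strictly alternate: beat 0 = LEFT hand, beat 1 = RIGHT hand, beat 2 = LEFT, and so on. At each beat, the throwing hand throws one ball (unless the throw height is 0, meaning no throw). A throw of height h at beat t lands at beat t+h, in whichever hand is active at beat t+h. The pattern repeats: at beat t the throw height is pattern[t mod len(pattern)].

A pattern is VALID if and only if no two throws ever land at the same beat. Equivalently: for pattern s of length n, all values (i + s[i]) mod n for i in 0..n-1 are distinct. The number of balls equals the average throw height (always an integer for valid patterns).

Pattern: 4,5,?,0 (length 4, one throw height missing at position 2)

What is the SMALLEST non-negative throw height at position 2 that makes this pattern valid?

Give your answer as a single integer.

Answer: 3

Derivation:
i=0: (0 + 4) mod 4 = 0
i=1: (1 + 5) mod 4 = 2
i=2: s[i]=? (unknown)
i=3: (3 + 0) mod 4 = 3
Known residues: [0, 2, 3]; need a permutation of 0..3, so missing residue r = 1
Need (2 + s) mod 4 = 1; smallest s = (1 - 2) mod 4 = 3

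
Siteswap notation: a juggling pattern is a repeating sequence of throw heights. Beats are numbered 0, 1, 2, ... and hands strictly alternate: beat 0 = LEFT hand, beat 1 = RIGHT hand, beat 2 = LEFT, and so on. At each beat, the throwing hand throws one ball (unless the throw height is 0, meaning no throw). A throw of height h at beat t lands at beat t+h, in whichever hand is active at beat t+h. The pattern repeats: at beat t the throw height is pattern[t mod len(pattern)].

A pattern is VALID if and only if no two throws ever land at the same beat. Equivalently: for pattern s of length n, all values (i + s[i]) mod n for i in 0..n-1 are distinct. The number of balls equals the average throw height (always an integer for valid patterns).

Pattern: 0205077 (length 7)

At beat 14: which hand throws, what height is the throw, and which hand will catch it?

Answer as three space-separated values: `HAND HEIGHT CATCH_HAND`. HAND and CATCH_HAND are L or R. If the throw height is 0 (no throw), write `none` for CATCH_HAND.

Beat 14: 14 mod 2 = 0, so hand = L
Throw height = pattern[14 mod 7] = pattern[0] = 0

Answer: L 0 none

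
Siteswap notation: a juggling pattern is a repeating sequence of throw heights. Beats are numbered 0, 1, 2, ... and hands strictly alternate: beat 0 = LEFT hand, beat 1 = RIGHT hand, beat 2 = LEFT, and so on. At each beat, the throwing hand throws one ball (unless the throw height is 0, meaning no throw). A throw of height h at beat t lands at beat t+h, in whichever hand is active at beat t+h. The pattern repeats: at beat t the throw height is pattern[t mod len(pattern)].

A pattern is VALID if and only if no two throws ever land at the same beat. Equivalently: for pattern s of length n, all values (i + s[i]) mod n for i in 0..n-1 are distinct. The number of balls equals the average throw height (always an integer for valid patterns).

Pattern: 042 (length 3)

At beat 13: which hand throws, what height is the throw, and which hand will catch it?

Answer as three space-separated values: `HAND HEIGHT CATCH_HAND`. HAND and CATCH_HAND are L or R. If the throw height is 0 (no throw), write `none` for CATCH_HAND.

Beat 13: 13 mod 2 = 1, so hand = R
Throw height = pattern[13 mod 3] = pattern[1] = 4
Lands at beat 13+4=17, 17 mod 2 = 1, so catch hand = R

Answer: R 4 R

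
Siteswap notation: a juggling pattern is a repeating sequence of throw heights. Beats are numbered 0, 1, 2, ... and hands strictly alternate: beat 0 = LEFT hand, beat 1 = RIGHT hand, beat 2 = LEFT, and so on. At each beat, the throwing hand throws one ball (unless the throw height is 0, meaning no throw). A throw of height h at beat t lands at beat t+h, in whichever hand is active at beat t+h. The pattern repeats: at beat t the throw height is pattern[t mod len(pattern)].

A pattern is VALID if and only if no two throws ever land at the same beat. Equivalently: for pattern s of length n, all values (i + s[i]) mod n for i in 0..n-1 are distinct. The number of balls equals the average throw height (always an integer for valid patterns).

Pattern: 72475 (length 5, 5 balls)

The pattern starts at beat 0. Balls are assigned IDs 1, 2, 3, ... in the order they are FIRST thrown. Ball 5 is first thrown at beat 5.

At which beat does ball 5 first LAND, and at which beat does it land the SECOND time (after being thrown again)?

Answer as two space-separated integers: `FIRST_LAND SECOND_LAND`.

Beat 0 (L): throw ball1 h=7 -> lands@7:R; in-air after throw: [b1@7:R]
Beat 1 (R): throw ball2 h=2 -> lands@3:R; in-air after throw: [b2@3:R b1@7:R]
Beat 2 (L): throw ball3 h=4 -> lands@6:L; in-air after throw: [b2@3:R b3@6:L b1@7:R]
Beat 3 (R): throw ball2 h=7 -> lands@10:L; in-air after throw: [b3@6:L b1@7:R b2@10:L]
Beat 4 (L): throw ball4 h=5 -> lands@9:R; in-air after throw: [b3@6:L b1@7:R b4@9:R b2@10:L]
Beat 5 (R): throw ball5 h=7 -> lands@12:L; in-air after throw: [b3@6:L b1@7:R b4@9:R b2@10:L b5@12:L]
Beat 6 (L): throw ball3 h=2 -> lands@8:L; in-air after throw: [b1@7:R b3@8:L b4@9:R b2@10:L b5@12:L]
Beat 7 (R): throw ball1 h=4 -> lands@11:R; in-air after throw: [b3@8:L b4@9:R b2@10:L b1@11:R b5@12:L]
Beat 8 (L): throw ball3 h=7 -> lands@15:R; in-air after throw: [b4@9:R b2@10:L b1@11:R b5@12:L b3@15:R]
Beat 9 (R): throw ball4 h=5 -> lands@14:L; in-air after throw: [b2@10:L b1@11:R b5@12:L b4@14:L b3@15:R]
Beat 10 (L): throw ball2 h=7 -> lands@17:R; in-air after throw: [b1@11:R b5@12:L b4@14:L b3@15:R b2@17:R]
Beat 11 (R): throw ball1 h=2 -> lands@13:R; in-air after throw: [b5@12:L b1@13:R b4@14:L b3@15:R b2@17:R]
Beat 12 (L): throw ball5 h=4 -> lands@16:L; in-air after throw: [b1@13:R b4@14:L b3@15:R b5@16:L b2@17:R]
Beat 13 (R): throw ball1 h=7 -> lands@20:L; in-air after throw: [b4@14:L b3@15:R b5@16:L b2@17:R b1@20:L]
Beat 14 (L): throw ball4 h=5 -> lands@19:R; in-air after throw: [b3@15:R b5@16:L b2@17:R b4@19:R b1@20:L]
Beat 15 (R): throw ball3 h=7 -> lands@22:L; in-air after throw: [b5@16:L b2@17:R b4@19:R b1@20:L b3@22:L]
Beat 16 (L): throw ball5 h=2 -> lands@18:L; in-air after throw: [b2@17:R b5@18:L b4@19:R b1@20:L b3@22:L]
Ball 5: thrown@5 h=7 -> first land @12; rethrown@12 h=4 -> second land @16

Answer: 12 16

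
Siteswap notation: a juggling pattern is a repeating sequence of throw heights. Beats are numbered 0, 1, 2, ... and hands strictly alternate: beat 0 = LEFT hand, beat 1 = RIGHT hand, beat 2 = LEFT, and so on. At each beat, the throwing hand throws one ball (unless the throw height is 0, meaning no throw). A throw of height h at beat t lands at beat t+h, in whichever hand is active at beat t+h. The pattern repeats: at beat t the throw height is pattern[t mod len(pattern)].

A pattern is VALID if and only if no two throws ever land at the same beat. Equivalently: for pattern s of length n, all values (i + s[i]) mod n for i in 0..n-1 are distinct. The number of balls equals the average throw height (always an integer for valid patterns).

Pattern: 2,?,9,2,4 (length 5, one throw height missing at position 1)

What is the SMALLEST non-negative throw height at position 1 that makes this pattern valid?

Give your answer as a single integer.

i=0: (0 + 2) mod 5 = 2
i=1: s[i]=? (unknown)
i=2: (2 + 9) mod 5 = 1
i=3: (3 + 2) mod 5 = 0
i=4: (4 + 4) mod 5 = 3
Known residues: [0, 1, 2, 3]; need a permutation of 0..4, so missing residue r = 4
Need (1 + s) mod 5 = 4; smallest s = (4 - 1) mod 5 = 3

Answer: 3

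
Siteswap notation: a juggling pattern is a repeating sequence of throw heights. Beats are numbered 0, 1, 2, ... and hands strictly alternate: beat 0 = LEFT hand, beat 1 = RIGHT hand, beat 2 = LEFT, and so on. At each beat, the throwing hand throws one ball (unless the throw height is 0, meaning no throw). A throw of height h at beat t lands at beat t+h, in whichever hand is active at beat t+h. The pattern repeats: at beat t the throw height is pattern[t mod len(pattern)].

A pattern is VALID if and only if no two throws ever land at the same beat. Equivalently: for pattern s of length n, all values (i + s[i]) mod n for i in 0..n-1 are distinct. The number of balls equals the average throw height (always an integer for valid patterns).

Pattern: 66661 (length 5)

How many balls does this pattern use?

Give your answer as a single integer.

Pattern = [6, 6, 6, 6, 1], length n = 5
  position 0: throw height = 6, running sum = 6
  position 1: throw height = 6, running sum = 12
  position 2: throw height = 6, running sum = 18
  position 3: throw height = 6, running sum = 24
  position 4: throw height = 1, running sum = 25
Total sum = 25; balls = sum / n = 25 / 5 = 5

Answer: 5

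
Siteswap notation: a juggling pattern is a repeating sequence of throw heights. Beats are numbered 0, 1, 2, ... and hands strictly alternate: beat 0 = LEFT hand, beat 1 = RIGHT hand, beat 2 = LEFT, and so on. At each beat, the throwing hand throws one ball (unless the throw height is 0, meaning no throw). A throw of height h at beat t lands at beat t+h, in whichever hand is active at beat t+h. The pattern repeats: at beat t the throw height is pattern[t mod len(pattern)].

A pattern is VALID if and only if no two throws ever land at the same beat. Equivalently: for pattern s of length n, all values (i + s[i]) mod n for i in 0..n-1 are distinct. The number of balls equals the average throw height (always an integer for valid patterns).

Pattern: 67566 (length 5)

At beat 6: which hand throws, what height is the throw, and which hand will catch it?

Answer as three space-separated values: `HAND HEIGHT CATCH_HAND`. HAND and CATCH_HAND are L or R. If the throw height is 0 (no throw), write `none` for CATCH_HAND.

Answer: L 7 R

Derivation:
Beat 6: 6 mod 2 = 0, so hand = L
Throw height = pattern[6 mod 5] = pattern[1] = 7
Lands at beat 6+7=13, 13 mod 2 = 1, so catch hand = R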